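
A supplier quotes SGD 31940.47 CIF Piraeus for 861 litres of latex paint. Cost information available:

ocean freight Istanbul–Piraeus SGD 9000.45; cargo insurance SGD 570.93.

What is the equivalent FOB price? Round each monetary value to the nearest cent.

From CIF to FOB, the seller no longer bears: freight, insurance.
FOB price = 31940.47 − 9000.45 − 570.93 = 22369.09

FOB price: SGD 22369.09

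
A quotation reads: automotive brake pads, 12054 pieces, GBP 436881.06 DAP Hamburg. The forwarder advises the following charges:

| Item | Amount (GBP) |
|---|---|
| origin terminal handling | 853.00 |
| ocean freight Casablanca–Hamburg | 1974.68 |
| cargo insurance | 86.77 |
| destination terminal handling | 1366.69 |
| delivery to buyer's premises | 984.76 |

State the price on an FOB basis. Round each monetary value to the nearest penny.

Not relevant to the conversion: origin terminal — on the seller under both DAP and FOB; already in the DAP price and stays in the FOB price.
From DAP to FOB, the seller no longer bears: freight, insurance, destination terminal, delivery.
FOB price = 436881.06 − 1974.68 − 86.77 − 1366.69 − 984.76 = 432468.16

FOB price: GBP 432468.16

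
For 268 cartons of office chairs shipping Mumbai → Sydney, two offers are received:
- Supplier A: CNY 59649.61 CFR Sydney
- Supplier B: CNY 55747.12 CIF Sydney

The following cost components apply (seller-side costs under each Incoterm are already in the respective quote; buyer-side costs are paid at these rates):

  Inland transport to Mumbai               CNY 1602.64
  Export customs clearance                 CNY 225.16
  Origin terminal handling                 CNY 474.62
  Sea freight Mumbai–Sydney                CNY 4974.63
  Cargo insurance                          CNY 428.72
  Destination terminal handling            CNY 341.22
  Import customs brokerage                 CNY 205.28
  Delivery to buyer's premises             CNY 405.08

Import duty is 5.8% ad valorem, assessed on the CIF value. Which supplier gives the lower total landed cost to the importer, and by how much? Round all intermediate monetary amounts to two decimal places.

Supplier A (CFR):
CIF value = CFR price + insurance = 59649.61 + 428.72 = 60078.33
Import duty = 60078.33 × 5.8% = 3484.54
Buyer bears (A): 428.72 + 341.22 + 205.28 + 405.08 = 1380.30
Landed cost (A) = invoice 59649.61 + 1380.30 + duty 3484.54 = 64514.45
Supplier B (CIF):
The CIF price already equals the CIF value: 55747.12
Import duty = 55747.12 × 5.8% = 3233.33
Buyer bears (B): 341.22 + 205.28 + 405.08 = 951.58
Landed cost (B) = invoice 55747.12 + 951.58 + duty 3233.33 = 59932.03
Difference = |64514.45 − 59932.03| = 4582.42

Supplier B is cheaper by CNY 4582.42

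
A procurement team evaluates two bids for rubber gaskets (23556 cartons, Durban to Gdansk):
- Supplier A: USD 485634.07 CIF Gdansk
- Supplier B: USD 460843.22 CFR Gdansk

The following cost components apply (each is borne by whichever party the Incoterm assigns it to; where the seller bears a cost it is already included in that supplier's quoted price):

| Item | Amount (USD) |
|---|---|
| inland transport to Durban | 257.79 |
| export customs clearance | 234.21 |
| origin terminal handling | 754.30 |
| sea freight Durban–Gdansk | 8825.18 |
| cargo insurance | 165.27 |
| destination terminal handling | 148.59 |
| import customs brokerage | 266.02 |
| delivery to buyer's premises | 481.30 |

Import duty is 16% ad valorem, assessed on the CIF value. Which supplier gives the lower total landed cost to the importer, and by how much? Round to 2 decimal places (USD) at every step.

Supplier B is cheaper by USD 28565.67

Supplier A (CIF):
The CIF price already equals the CIF value: 485634.07
Import duty = 485634.07 × 16% = 77701.45
Buyer bears (A): 148.59 + 266.02 + 481.30 = 895.91
Landed cost (A) = invoice 485634.07 + 895.91 + duty 77701.45 = 564231.43
Supplier B (CFR):
CIF value = CFR price + insurance = 460843.22 + 165.27 = 461008.49
Import duty = 461008.49 × 16% = 73761.36
Buyer bears (B): 165.27 + 148.59 + 266.02 + 481.30 = 1061.18
Landed cost (B) = invoice 460843.22 + 1061.18 + duty 73761.36 = 535665.76
Difference = |564231.43 − 535665.76| = 28565.67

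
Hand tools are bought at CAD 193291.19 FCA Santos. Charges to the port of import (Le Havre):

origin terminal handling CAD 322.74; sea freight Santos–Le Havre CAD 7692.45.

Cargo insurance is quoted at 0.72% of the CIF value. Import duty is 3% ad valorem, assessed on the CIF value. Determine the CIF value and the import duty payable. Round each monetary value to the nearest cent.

CIF value: CAD 202766.30; import duty: CAD 6082.99

Let C be the CIF value. C = FCA price + pre-shipment costs + freight + 0.72% × C
C − 0.72% × C = 193291.19 + 322.74 + 7692.45
0.9928 × C = 201306.38
C = 201306.38 / 0.9928 = 202766.30
Insurance premium = 0.72% × 202766.30 = 1459.92
Import duty = 202766.30 × 3% = 6082.99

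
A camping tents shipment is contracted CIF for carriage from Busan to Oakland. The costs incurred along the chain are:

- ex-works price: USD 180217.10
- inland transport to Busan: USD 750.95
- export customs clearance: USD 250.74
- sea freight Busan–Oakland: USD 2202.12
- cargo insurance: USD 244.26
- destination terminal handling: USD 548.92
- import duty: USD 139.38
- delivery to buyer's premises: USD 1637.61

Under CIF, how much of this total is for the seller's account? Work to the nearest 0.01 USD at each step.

Seller's account: USD 183665.17

CIF: the seller pays costs through ocean freight and marine insurance to the destination port.
Seller's account: goods 180217.10 + inland to port 750.95 + export clearance 250.74 + freight 2202.12 + insurance 244.26 = 183665.17
Buyer's account: destination terminal 548.92 + duty 139.38 + delivery 1637.61 = 2325.91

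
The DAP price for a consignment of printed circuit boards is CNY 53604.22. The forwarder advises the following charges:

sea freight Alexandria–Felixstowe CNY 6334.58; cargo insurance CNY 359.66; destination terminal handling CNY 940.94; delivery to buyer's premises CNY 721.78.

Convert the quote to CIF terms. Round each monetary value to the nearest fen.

CIF price: CNY 51941.50

Not relevant to the conversion: freight, insurance — on the seller under both DAP and CIF; already in the DAP price and stays in the CIF price.
From DAP to CIF, the seller no longer bears: destination terminal, delivery.
CIF price = 53604.22 − 940.94 − 721.78 = 51941.50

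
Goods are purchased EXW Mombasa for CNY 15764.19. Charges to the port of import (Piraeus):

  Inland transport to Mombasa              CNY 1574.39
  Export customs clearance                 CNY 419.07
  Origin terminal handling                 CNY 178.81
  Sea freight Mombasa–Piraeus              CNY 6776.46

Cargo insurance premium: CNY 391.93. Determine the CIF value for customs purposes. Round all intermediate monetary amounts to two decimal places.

CIF value: CNY 25104.85

CIF = EXW price + pre-shipment costs + freight + insurance
CIF = 15764.19 + 1574.39 + 419.07 + 178.81 + 6776.46 + 391.93 = 25104.85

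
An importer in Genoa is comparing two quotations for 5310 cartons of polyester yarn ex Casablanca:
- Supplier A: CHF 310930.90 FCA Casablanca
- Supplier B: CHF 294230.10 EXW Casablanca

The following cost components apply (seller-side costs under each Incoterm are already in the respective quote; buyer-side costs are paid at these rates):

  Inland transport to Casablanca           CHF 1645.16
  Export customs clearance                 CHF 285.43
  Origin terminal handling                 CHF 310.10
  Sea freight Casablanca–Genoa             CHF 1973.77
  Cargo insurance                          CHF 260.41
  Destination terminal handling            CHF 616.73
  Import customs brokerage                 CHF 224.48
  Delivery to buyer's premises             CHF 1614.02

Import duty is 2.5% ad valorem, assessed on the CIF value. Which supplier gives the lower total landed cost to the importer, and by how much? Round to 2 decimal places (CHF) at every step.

Supplier A (FCA):
CIF value = FCA price + origin terminal + freight + insurance = 310930.90 + 310.10 + 1973.77 + 260.41 = 313475.18
Import duty = 313475.18 × 2.5% = 7836.88
Buyer bears (A): 310.10 + 1973.77 + 260.41 + 616.73 + 224.48 + 1614.02 = 4999.51
Landed cost (A) = invoice 310930.90 + 4999.51 + duty 7836.88 = 323767.29
Supplier B (EXW):
CIF value = EXW price + inland to port + export clearance + origin terminal + freight + insurance = 294230.10 + 1645.16 + 285.43 + 310.10 + 1973.77 + 260.41 = 298704.97
Import duty = 298704.97 × 2.5% = 7467.62
Buyer bears (B): 1645.16 + 285.43 + 310.10 + 1973.77 + 260.41 + 616.73 + 224.48 + 1614.02 = 6930.10
Landed cost (B) = invoice 294230.10 + 6930.10 + duty 7467.62 = 308627.82
Difference = |323767.29 − 308627.82| = 15139.47

Supplier B is cheaper by CHF 15139.47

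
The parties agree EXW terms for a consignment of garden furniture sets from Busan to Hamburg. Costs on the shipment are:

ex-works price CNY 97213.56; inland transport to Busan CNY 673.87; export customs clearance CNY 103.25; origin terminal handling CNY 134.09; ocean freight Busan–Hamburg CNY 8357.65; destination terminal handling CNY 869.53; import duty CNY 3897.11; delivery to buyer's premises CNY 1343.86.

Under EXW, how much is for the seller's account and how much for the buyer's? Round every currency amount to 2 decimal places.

EXW: the seller makes goods available at their premises; the buyer bears all onward costs.
Seller's account: goods 97213.56 = 97213.56
Buyer's account: inland to port 673.87 + export clearance 103.25 + origin terminal 134.09 + freight 8357.65 + destination terminal 869.53 + duty 3897.11 + delivery 1343.86 = 15379.36

Seller: CNY 97213.56; buyer: CNY 15379.36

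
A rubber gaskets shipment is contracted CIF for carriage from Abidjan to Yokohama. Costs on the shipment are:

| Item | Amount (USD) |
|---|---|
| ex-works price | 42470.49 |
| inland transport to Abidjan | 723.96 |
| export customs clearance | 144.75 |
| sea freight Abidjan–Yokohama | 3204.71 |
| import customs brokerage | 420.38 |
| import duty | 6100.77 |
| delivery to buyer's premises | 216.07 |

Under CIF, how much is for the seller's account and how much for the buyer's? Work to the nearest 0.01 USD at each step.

Seller: USD 46543.91; buyer: USD 6737.22

CIF: the seller pays costs through ocean freight and marine insurance to the destination port.
Seller's account: goods 42470.49 + inland to port 723.96 + export clearance 144.75 + freight 3204.71 = 46543.91
Buyer's account: brokerage 420.38 + duty 6100.77 + delivery 216.07 = 6737.22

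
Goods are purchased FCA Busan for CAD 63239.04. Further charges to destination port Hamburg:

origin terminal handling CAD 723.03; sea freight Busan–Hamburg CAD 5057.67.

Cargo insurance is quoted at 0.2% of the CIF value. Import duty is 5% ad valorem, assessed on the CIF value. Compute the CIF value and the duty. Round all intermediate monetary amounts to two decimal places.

Let C be the CIF value. C = FCA price + pre-shipment costs + freight + 0.2% × C
C − 0.2% × C = 63239.04 + 723.03 + 5057.67
0.998 × C = 69019.74
C = 69019.74 / 0.998 = 69158.06
Insurance premium = 0.2% × 69158.06 = 138.32
Import duty = 69158.06 × 5% = 3457.90

CIF value: CAD 69158.06; import duty: CAD 3457.90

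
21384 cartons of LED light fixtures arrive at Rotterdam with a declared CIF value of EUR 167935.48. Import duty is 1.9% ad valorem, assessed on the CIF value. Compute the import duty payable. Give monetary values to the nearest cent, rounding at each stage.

Import duty: EUR 3190.77

Import duty = 167935.48 × 1.9% = 3190.77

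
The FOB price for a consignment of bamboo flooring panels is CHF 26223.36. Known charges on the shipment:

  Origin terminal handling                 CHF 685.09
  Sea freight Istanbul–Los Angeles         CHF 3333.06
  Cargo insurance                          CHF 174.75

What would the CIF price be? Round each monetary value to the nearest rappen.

Not relevant to the conversion: origin terminal — on the seller under both FOB and CIF; already in the FOB price and stays in the CIF price.
From FOB to CIF, the seller additionally bears: freight, insurance.
CIF price = 26223.36 + 3333.06 + 174.75 = 29731.17

CIF price: CHF 29731.17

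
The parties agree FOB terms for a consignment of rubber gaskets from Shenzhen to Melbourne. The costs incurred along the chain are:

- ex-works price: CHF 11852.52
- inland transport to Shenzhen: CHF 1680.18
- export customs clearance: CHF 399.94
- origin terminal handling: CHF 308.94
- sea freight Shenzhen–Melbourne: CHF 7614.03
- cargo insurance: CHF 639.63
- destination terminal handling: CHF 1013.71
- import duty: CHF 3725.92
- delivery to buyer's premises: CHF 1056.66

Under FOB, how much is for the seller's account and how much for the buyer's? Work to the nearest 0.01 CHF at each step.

Seller: CHF 14241.58; buyer: CHF 14049.95

FOB: the seller bears costs until goods are on board at the origin port; the buyer bears freight, insurance and all costs thereafter.
Seller's account: goods 11852.52 + inland to port 1680.18 + export clearance 399.94 + origin terminal 308.94 = 14241.58
Buyer's account: freight 7614.03 + insurance 639.63 + destination terminal 1013.71 + duty 3725.92 + delivery 1056.66 = 14049.95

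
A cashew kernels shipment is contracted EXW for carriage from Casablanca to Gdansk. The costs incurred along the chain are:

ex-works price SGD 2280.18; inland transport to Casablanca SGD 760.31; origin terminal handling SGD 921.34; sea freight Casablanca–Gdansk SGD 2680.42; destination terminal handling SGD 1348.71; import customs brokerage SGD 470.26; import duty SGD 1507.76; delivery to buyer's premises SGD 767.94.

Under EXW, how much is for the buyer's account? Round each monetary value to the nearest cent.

EXW: the seller makes goods available at their premises; the buyer bears all onward costs.
Seller's account: goods 2280.18 = 2280.18
Buyer's account: inland to port 760.31 + origin terminal 921.34 + freight 2680.42 + destination terminal 1348.71 + brokerage 470.26 + duty 1507.76 + delivery 767.94 = 8456.74

Buyer's account: SGD 8456.74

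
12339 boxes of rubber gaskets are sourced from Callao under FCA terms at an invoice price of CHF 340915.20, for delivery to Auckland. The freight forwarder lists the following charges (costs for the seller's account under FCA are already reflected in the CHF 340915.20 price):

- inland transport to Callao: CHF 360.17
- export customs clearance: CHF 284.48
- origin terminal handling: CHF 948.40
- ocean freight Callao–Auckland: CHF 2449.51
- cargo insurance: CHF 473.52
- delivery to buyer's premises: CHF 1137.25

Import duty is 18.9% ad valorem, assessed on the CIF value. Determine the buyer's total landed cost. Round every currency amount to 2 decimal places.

FCA: the seller delivers export-cleared goods to the carrier; the buyer bears costs from that point.
Already in the invoice (seller's account under FCA): inland to port, export clearance — exclude.
CIF value = FCA price + origin terminal + freight + insurance = 340915.20 + 948.40 + 2449.51 + 473.52 = 344786.63
Import duty = 344786.63 × 18.9% = 65164.67
Buyer bears: origin terminal 948.40 + freight 2449.51 + insurance 473.52 + delivery 1137.25 + duty 65164.67 = 70173.35
Landed cost = invoice 340915.20 + 70173.35 = 411088.55

Total landed cost: CHF 411088.55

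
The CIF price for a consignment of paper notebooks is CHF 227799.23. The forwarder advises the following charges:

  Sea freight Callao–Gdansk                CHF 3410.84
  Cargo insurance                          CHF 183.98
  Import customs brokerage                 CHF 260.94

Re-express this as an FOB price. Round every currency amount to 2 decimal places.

FOB price: CHF 224204.41

Not relevant to the conversion: brokerage — on the buyer under both terms; not part of either seller's price.
From CIF to FOB, the seller no longer bears: freight, insurance.
FOB price = 227799.23 − 3410.84 − 183.98 = 224204.41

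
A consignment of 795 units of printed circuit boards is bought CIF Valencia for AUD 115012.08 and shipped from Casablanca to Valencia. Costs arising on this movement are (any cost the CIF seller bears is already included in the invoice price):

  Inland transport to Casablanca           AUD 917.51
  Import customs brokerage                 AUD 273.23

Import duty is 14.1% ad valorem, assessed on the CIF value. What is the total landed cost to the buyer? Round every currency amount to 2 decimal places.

Total landed cost: AUD 131502.01

CIF: the seller pays costs through ocean freight and marine insurance to the destination port.
Already in the invoice (seller's account under CIF): inland to port — exclude.
The CIF price already equals the CIF value: 115012.08
Import duty = 115012.08 × 14.1% = 16216.70
Buyer bears: brokerage 273.23 + duty 16216.70 = 16489.93
Landed cost = invoice 115012.08 + 16489.93 = 131502.01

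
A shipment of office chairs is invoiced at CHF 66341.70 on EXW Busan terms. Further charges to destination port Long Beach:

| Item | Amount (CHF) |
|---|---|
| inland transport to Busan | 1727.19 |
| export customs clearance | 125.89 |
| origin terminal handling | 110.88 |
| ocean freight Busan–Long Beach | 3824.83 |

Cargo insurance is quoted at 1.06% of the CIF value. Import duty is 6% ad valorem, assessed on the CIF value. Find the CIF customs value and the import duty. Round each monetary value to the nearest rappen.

CIF value: CHF 72903.26; import duty: CHF 4374.20

Let C be the CIF value. C = EXW price + pre-shipment costs + freight + 1.06% × C
C − 1.06% × C = 66341.70 + 1727.19 + 125.89 + 110.88 + 3824.83
0.9894 × C = 72130.49
C = 72130.49 / 0.9894 = 72903.26
Insurance premium = 1.06% × 72903.26 = 772.77
Import duty = 72903.26 × 6% = 4374.20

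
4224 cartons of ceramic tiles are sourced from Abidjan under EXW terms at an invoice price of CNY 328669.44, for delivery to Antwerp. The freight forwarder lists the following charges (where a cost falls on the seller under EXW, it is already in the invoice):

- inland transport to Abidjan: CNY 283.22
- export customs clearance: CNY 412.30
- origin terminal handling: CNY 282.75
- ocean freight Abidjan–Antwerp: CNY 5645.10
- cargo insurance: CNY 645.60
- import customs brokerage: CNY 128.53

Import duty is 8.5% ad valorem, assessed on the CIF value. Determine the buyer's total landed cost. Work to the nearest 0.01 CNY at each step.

EXW: the seller makes goods available at their premises; the buyer bears all onward costs.
CIF value = EXW price + inland to port + export clearance + origin terminal + freight + insurance = 328669.44 + 283.22 + 412.30 + 282.75 + 5645.10 + 645.60 = 335938.41
Import duty = 335938.41 × 8.5% = 28554.76
Buyer bears: inland to port 283.22 + export clearance 412.30 + origin terminal 282.75 + freight 5645.10 + insurance 645.60 + brokerage 128.53 + duty 28554.76 = 35952.26
Landed cost = invoice 328669.44 + 35952.26 = 364621.70

Total landed cost: CNY 364621.70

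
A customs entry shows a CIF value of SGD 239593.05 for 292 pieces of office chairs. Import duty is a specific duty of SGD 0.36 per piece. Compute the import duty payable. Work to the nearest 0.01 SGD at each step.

Import duty = 292 × 0.36 = 105.12

Import duty: SGD 105.12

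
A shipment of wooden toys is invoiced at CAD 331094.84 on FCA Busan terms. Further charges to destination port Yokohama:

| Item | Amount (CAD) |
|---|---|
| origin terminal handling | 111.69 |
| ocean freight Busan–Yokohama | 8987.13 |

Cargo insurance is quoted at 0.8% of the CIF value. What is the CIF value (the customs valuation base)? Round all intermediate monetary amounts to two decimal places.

CIF value: CAD 342937.16

Let C be the CIF value. C = FCA price + pre-shipment costs + freight + 0.8% × C
C − 0.8% × C = 331094.84 + 111.69 + 8987.13
0.992 × C = 340193.66
C = 340193.66 / 0.992 = 342937.16
Insurance premium = 0.8% × 342937.16 = 2743.50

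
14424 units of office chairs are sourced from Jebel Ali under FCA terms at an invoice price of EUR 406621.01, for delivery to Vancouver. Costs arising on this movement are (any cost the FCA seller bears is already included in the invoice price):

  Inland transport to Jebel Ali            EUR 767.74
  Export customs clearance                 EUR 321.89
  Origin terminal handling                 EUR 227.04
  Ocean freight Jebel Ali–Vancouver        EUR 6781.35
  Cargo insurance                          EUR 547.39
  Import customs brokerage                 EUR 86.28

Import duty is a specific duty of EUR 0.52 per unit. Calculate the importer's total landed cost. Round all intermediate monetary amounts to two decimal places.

Total landed cost: EUR 421763.55

FCA: the seller delivers export-cleared goods to the carrier; the buyer bears costs from that point.
Already in the invoice (seller's account under FCA): inland to port, export clearance — exclude.
CIF value = FCA price + origin terminal + freight + insurance = 406621.01 + 227.04 + 6781.35 + 547.39 = 414176.79
Import duty = 14424 × 0.52 = 7500.48
Buyer bears: origin terminal 227.04 + freight 6781.35 + insurance 547.39 + brokerage 86.28 + duty 7500.48 = 15142.54
Landed cost = invoice 406621.01 + 15142.54 = 421763.55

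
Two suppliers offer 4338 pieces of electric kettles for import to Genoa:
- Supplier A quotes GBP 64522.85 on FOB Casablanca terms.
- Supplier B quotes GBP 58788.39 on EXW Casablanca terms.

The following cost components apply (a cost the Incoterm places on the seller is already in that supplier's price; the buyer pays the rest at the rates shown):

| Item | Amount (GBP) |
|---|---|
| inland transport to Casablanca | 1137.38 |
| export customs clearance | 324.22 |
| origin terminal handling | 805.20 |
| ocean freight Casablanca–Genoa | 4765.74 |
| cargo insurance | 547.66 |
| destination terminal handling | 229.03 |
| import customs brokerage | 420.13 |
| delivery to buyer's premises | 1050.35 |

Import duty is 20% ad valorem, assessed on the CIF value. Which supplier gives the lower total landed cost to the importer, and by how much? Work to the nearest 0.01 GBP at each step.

Supplier B is cheaper by GBP 4161.19

Supplier A (FOB):
CIF value = FOB price + freight + insurance = 64522.85 + 4765.74 + 547.66 = 69836.25
Import duty = 69836.25 × 20% = 13967.25
Buyer bears (A): 4765.74 + 547.66 + 229.03 + 420.13 + 1050.35 = 7012.91
Landed cost (A) = invoice 64522.85 + 7012.91 + duty 13967.25 = 85503.01
Supplier B (EXW):
CIF value = EXW price + inland to port + export clearance + origin terminal + freight + insurance = 58788.39 + 1137.38 + 324.22 + 805.20 + 4765.74 + 547.66 = 66368.59
Import duty = 66368.59 × 20% = 13273.72
Buyer bears (B): 1137.38 + 324.22 + 805.20 + 4765.74 + 547.66 + 229.03 + 420.13 + 1050.35 = 9279.71
Landed cost (B) = invoice 58788.39 + 9279.71 + duty 13273.72 = 81341.82
Difference = |85503.01 − 81341.82| = 4161.19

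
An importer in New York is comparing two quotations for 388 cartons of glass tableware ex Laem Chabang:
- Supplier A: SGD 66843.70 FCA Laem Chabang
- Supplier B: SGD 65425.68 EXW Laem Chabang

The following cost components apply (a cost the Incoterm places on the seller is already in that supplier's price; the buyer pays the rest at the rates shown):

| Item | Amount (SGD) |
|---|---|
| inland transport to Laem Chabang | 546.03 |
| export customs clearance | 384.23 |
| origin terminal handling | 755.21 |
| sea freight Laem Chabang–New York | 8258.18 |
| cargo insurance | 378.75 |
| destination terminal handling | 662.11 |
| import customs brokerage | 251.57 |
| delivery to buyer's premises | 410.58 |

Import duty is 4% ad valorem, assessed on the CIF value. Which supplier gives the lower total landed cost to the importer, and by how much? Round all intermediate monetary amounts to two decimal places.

Supplier A (FCA):
CIF value = FCA price + origin terminal + freight + insurance = 66843.70 + 755.21 + 8258.18 + 378.75 = 76235.84
Import duty = 76235.84 × 4% = 3049.43
Buyer bears (A): 755.21 + 8258.18 + 378.75 + 662.11 + 251.57 + 410.58 = 10716.40
Landed cost (A) = invoice 66843.70 + 10716.40 + duty 3049.43 = 80609.53
Supplier B (EXW):
CIF value = EXW price + inland to port + export clearance + origin terminal + freight + insurance = 65425.68 + 546.03 + 384.23 + 755.21 + 8258.18 + 378.75 = 75748.08
Import duty = 75748.08 × 4% = 3029.92
Buyer bears (B): 546.03 + 384.23 + 755.21 + 8258.18 + 378.75 + 662.11 + 251.57 + 410.58 = 11646.66
Landed cost (B) = invoice 65425.68 + 11646.66 + duty 3029.92 = 80102.26
Difference = |80609.53 − 80102.26| = 507.27

Supplier B is cheaper by SGD 507.27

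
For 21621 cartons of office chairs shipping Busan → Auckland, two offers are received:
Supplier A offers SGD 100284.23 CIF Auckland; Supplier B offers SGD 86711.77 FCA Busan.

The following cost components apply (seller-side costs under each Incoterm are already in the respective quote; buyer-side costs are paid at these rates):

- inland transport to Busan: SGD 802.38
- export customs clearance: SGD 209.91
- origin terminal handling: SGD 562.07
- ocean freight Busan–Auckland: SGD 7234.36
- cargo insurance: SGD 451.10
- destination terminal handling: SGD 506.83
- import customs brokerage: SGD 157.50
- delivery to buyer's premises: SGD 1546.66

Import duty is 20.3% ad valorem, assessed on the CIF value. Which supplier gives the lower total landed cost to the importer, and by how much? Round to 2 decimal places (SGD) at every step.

Supplier B is cheaper by SGD 6405.89

Supplier A (CIF):
The CIF price already equals the CIF value: 100284.23
Import duty = 100284.23 × 20.3% = 20357.70
Buyer bears (A): 506.83 + 157.50 + 1546.66 = 2210.99
Landed cost (A) = invoice 100284.23 + 2210.99 + duty 20357.70 = 122852.92
Supplier B (FCA):
CIF value = FCA price + origin terminal + freight + insurance = 86711.77 + 562.07 + 7234.36 + 451.10 = 94959.30
Import duty = 94959.30 × 20.3% = 19276.74
Buyer bears (B): 562.07 + 7234.36 + 451.10 + 506.83 + 157.50 + 1546.66 = 10458.52
Landed cost (B) = invoice 86711.77 + 10458.52 + duty 19276.74 = 116447.03
Difference = |122852.92 − 116447.03| = 6405.89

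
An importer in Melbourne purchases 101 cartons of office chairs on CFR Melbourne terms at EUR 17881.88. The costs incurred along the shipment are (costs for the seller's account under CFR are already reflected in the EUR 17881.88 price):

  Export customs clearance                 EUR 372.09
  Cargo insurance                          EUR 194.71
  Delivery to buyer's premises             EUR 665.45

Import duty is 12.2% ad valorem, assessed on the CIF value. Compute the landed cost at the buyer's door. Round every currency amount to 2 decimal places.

CFR: the seller pays costs through ocean freight to the destination port, but not insurance.
Already in the invoice (seller's account under CFR): export clearance — exclude.
CIF value = CFR price + insurance = 17881.88 + 194.71 = 18076.59
Import duty = 18076.59 × 12.2% = 2205.34
Buyer bears: insurance 194.71 + delivery 665.45 + duty 2205.34 = 3065.50
Landed cost = invoice 17881.88 + 3065.50 = 20947.38

Total landed cost: EUR 20947.38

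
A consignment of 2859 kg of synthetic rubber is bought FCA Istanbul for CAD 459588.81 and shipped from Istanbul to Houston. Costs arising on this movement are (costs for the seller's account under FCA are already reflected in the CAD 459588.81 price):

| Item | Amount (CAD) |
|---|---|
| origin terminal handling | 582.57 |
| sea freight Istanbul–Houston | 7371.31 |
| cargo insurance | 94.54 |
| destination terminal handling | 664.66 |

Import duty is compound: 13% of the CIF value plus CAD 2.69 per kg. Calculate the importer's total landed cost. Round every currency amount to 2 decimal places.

FCA: the seller delivers export-cleared goods to the carrier; the buyer bears costs from that point.
CIF value = FCA price + origin terminal + freight + insurance = 459588.81 + 582.57 + 7371.31 + 94.54 = 467637.23
Ad valorem component: 467637.23 × 13% = 60792.84
Specific component: 2859 × 2.69 = 7690.71
Import duty = 60792.84 + 7690.71 = 68483.55
Buyer bears: origin terminal 582.57 + freight 7371.31 + insurance 94.54 + destination terminal 664.66 + duty 68483.55 = 77196.63
Landed cost = invoice 459588.81 + 77196.63 = 536785.44

Total landed cost: CAD 536785.44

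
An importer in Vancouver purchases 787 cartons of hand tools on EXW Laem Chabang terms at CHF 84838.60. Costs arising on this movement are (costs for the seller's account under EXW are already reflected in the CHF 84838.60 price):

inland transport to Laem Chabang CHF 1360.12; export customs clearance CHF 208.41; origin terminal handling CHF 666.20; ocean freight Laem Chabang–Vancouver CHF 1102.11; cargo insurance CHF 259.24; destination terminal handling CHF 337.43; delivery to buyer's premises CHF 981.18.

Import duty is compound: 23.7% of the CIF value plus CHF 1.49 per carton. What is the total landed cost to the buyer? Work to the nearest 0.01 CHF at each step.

Total landed cost: CHF 111884.94

EXW: the seller makes goods available at their premises; the buyer bears all onward costs.
CIF value = EXW price + inland to port + export clearance + origin terminal + freight + insurance = 84838.60 + 1360.12 + 208.41 + 666.20 + 1102.11 + 259.24 = 88434.68
Ad valorem component: 88434.68 × 23.7% = 20959.02
Specific component: 787 × 1.49 = 1172.63
Import duty = 20959.02 + 1172.63 = 22131.65
Buyer bears: inland to port 1360.12 + export clearance 208.41 + origin terminal 666.20 + freight 1102.11 + insurance 259.24 + destination terminal 337.43 + delivery 981.18 + duty 22131.65 = 27046.34
Landed cost = invoice 84838.60 + 27046.34 = 111884.94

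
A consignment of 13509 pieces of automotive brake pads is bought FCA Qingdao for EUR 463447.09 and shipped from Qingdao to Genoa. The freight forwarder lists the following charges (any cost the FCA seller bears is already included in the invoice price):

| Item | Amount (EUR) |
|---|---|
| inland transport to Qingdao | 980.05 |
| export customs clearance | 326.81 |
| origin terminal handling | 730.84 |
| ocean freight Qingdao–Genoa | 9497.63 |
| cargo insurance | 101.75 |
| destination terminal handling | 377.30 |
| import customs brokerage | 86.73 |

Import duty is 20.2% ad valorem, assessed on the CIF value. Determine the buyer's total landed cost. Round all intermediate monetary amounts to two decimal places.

FCA: the seller delivers export-cleared goods to the carrier; the buyer bears costs from that point.
Already in the invoice (seller's account under FCA): inland to port, export clearance — exclude.
CIF value = FCA price + origin terminal + freight + insurance = 463447.09 + 730.84 + 9497.63 + 101.75 = 473777.31
Import duty = 473777.31 × 20.2% = 95703.02
Buyer bears: origin terminal 730.84 + freight 9497.63 + insurance 101.75 + destination terminal 377.30 + brokerage 86.73 + duty 95703.02 = 106497.27
Landed cost = invoice 463447.09 + 106497.27 = 569944.36

Total landed cost: EUR 569944.36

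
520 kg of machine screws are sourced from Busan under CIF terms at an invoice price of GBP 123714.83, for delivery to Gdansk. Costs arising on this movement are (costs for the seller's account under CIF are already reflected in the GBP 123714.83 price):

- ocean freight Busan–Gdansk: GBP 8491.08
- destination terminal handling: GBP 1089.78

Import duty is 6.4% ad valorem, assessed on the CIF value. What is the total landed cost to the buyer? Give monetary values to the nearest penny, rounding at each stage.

CIF: the seller pays costs through ocean freight and marine insurance to the destination port.
Already in the invoice (seller's account under CIF): freight — exclude.
The CIF price already equals the CIF value: 123714.83
Import duty = 123714.83 × 6.4% = 7917.75
Buyer bears: destination terminal 1089.78 + duty 7917.75 = 9007.53
Landed cost = invoice 123714.83 + 9007.53 = 132722.36

Total landed cost: GBP 132722.36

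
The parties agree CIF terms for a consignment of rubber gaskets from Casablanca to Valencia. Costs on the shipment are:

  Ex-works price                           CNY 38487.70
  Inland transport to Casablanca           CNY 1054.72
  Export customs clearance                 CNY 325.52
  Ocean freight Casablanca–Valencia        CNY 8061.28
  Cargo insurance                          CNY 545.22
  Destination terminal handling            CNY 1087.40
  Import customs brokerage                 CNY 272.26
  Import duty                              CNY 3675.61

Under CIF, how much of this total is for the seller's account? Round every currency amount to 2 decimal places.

CIF: the seller pays costs through ocean freight and marine insurance to the destination port.
Seller's account: goods 38487.70 + inland to port 1054.72 + export clearance 325.52 + freight 8061.28 + insurance 545.22 = 48474.44
Buyer's account: destination terminal 1087.40 + brokerage 272.26 + duty 3675.61 = 5035.27

Seller's account: CNY 48474.44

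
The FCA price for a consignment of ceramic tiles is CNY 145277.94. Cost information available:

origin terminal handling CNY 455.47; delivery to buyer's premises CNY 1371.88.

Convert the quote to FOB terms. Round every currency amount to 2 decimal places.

FOB price: CNY 145733.41

Not relevant to the conversion: delivery — on the buyer under both terms; not part of either seller's price.
From FCA to FOB, the seller additionally bears: origin terminal.
FOB price = 145277.94 + 455.47 = 145733.41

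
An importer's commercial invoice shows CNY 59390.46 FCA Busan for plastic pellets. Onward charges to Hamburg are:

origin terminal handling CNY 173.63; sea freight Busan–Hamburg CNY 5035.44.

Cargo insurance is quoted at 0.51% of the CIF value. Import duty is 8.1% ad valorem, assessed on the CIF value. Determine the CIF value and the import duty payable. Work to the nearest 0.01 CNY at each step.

Let C be the CIF value. C = FCA price + pre-shipment costs + freight + 0.51% × C
C − 0.51% × C = 59390.46 + 173.63 + 5035.44
0.9949 × C = 64599.53
C = 64599.53 / 0.9949 = 64930.68
Insurance premium = 0.51% × 64930.68 = 331.15
Import duty = 64930.68 × 8.1% = 5259.39

CIF value: CNY 64930.68; import duty: CNY 5259.39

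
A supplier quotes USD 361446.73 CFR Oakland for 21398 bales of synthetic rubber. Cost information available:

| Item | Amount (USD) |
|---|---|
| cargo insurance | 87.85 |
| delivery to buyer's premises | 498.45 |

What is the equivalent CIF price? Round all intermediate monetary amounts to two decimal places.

CIF price: USD 361534.58

Not relevant to the conversion: delivery — on the buyer under both terms; not part of either seller's price.
From CFR to CIF, the seller additionally bears: insurance.
CIF price = 361446.73 + 87.85 = 361534.58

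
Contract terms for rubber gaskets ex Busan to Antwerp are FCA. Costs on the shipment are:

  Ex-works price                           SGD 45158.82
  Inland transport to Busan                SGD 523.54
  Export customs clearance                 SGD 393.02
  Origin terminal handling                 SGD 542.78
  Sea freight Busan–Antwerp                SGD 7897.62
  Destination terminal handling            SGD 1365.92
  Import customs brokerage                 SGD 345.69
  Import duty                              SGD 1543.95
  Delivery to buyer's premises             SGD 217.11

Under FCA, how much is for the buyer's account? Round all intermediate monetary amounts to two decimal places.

Buyer's account: SGD 11913.07

FCA: the seller delivers export-cleared goods to the carrier; the buyer bears costs from that point.
Seller's account: goods 45158.82 + inland to port 523.54 + export clearance 393.02 = 46075.38
Buyer's account: origin terminal 542.78 + freight 7897.62 + destination terminal 1365.92 + brokerage 345.69 + duty 1543.95 + delivery 217.11 = 11913.07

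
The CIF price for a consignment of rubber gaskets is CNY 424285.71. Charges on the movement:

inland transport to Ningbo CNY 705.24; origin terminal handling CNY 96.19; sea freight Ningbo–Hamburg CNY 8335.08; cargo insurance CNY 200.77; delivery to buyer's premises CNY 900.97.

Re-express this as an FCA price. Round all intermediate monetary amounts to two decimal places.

Not relevant to the conversion: inland to port — on the seller under both CIF and FCA; already in the CIF price and stays in the FCA price. delivery — on the buyer under both terms; not part of either seller's price.
From CIF to FCA, the seller no longer bears: origin terminal, freight, insurance.
FCA price = 424285.71 − 96.19 − 8335.08 − 200.77 = 415653.67

FCA price: CNY 415653.67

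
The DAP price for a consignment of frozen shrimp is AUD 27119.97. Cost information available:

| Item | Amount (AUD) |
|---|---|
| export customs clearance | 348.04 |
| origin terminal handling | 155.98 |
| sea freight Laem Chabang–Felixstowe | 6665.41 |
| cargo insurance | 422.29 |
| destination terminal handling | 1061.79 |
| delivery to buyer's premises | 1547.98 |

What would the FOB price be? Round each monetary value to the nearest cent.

Not relevant to the conversion: origin terminal, export clearance — on the seller under both DAP and FOB; already in the DAP price and stays in the FOB price.
From DAP to FOB, the seller no longer bears: freight, insurance, destination terminal, delivery.
FOB price = 27119.97 − 6665.41 − 422.29 − 1061.79 − 1547.98 = 17422.50

FOB price: AUD 17422.50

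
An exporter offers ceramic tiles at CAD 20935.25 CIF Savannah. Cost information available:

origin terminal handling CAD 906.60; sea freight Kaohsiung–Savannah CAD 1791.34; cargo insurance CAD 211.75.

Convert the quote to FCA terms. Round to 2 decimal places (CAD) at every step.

From CIF to FCA, the seller no longer bears: origin terminal, freight, insurance.
FCA price = 20935.25 − 906.60 − 1791.34 − 211.75 = 18025.56

FCA price: CAD 18025.56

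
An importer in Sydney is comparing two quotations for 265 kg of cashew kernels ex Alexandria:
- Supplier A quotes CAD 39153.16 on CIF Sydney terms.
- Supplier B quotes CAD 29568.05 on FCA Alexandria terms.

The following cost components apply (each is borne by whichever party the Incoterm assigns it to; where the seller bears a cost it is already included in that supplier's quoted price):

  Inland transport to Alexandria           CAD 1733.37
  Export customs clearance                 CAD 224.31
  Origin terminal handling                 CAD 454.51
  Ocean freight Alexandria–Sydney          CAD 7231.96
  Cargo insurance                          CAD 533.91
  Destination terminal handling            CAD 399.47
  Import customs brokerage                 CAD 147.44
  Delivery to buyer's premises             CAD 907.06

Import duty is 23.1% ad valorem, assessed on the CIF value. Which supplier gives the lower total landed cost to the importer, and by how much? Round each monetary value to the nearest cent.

Supplier B is cheaper by CAD 1679.98

Supplier A (CIF):
The CIF price already equals the CIF value: 39153.16
Import duty = 39153.16 × 23.1% = 9044.38
Buyer bears (A): 399.47 + 147.44 + 907.06 = 1453.97
Landed cost (A) = invoice 39153.16 + 1453.97 + duty 9044.38 = 49651.51
Supplier B (FCA):
CIF value = FCA price + origin terminal + freight + insurance = 29568.05 + 454.51 + 7231.96 + 533.91 = 37788.43
Import duty = 37788.43 × 23.1% = 8729.13
Buyer bears (B): 454.51 + 7231.96 + 533.91 + 399.47 + 147.44 + 907.06 = 9674.35
Landed cost (B) = invoice 29568.05 + 9674.35 + duty 8729.13 = 47971.53
Difference = |49651.51 − 47971.53| = 1679.98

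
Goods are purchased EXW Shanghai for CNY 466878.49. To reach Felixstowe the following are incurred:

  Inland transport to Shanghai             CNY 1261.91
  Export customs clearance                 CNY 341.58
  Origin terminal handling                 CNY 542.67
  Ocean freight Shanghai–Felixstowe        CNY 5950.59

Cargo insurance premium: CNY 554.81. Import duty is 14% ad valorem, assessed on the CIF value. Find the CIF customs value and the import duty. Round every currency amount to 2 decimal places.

CIF = EXW price + pre-shipment costs + freight + insurance
CIF = 466878.49 + 1261.91 + 341.58 + 542.67 + 5950.59 + 554.81 = 475530.05
Import duty = 475530.05 × 14% = 66574.21

CIF value: CNY 475530.05; import duty: CNY 66574.21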